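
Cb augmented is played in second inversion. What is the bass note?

In second inversion the fifth is lowest. For Cb augmented (Cb–Eb–G) that is G.

G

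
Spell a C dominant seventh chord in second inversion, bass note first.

Spelling C dominant seventh: C–E–G–Bb. In second inversion the fifth is bass, giving G, Bb, C, E from the bottom.

G, Bb, C, E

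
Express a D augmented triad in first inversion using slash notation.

Daug/F#

First inversion of D augmented has the third (F#) in the bass. As a slash chord: Daug/F#.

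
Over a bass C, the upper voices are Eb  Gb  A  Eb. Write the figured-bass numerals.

6/5

The notes C, Eb, Gb, A stack in thirds as A–C–Eb–Gb — an A diminished seventh chord. The bass C is the third, so this is first inversion: figured 6/5.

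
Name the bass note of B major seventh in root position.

B

In root position the root is lowest. For B major seventh (B–D#–F#–A#) that is B.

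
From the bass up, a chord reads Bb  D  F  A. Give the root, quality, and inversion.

The pitch classes Bb, D, F, A arrange in thirds as Bb–D–F–A: a Bb major seventh chord.
With the root (Bb) in the bass, the chord is in root position (figured bass 7).

Bb major seventh, root position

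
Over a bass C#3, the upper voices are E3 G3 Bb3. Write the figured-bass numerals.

7

The notes C#, E, G, Bb stack in thirds as C#–E–G–Bb — a C# diminished seventh chord. The bass C# is the root, so this is root position: figured 7.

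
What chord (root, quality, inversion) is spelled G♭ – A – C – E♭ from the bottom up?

The distinct note names are Gb, A, C, Eb. Stacked in thirds they read A–C–Eb–Gb, which is a diminished seventh chord on A.
With the seventh (Gb) in the bass, the chord is in third inversion (figured bass 4/2).

A diminished seventh, third inversion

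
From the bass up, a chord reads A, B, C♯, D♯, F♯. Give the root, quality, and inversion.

The pitch classes A, B, C#, D#, F# arrange in thirds as B–D#–F#–A–C#: a B dominant ninth chord.
The lowest note is A, the seventh of the chord, so this is third inversion.

B dominant ninth, third inversion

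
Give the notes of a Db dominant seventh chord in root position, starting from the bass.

Db dominant seventh is Db–F–Ab–Cb. Root position puts the root (Db) in the bass, with the remaining tones above: Db, F, Ab, Cb.

Db, F, Ab, Cb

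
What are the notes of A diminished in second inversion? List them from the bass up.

The chord tones are A–C–Eb. With the fifth (Eb) lowest for second inversion: Eb, A, C.

Eb, A, C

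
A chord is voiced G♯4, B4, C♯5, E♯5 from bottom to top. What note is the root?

Reordering G#, B, C#, E# into stacked thirds gives C#–E#–G#–B; the bottom of that stack, C#, is the root.

C#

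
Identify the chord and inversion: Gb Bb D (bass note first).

Gb augmented, root position

The distinct note names are Gb, Bb, D. Stacked in thirds they read Gb–Bb–D, which is an augmented triad on Gb.
Gb is the root of Gb augmented; root in the bass means root position (figured bass 5/3).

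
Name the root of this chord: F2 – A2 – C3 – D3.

Reordering F, A, C, D into stacked thirds gives D–F–A–C; the bottom of that stack, D, is the root.

D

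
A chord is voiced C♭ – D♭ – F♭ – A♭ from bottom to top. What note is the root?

Db

The distinct letter names are Cb, Db, Fb, Ab. Arranged as a stack of thirds they read Db–Fb–Ab–Cb, so Db is the root (a Db minor seventh chord).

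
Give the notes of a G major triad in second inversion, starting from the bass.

D, G, B

The chord tones are G–B–D. With the fifth (D) lowest for second inversion: D, G, B.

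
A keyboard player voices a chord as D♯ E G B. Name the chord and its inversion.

E minor-major seventh, third inversion

The distinct note names are D#, E, G, B. Stacked in thirds they read E–G–B–D#, which is a minor-major seventh chord on E.
With the seventh (D#) in the bass, the chord is in third inversion (figured bass 4/2).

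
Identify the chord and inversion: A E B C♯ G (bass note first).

A dominant ninth, root position

Reducing to letter names: A, E, B, C#, G. These stack in thirds as A–C#–E–G–B — an A dominant ninth chord.
The lowest note is A, the root of the chord, so this is root position.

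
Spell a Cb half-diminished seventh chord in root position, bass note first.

The chord tones are Cb–Ebb–Gbb–Bbb. With the root (Cb) lowest for root position: Cb, Ebb, Gbb, Bbb.

Cb, Ebb, Gbb, Bbb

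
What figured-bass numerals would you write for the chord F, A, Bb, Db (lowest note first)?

4/3

The notes F, A, Bb, Db stack in thirds as Bb–Db–F–A — a Bb minor-major seventh chord. The bass F is the fifth, so this is second inversion: figured 4/3.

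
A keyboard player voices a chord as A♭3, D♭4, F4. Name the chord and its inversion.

The pitch classes Ab, Db, F arrange in thirds as Db–F–Ab: a Db major triad.
Ab is the fifth of Db major; fifth in the bass means second inversion (figured bass 6/4).

Db major, second inversion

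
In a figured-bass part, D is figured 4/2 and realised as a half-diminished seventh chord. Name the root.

The figures 4/2 mean the seventh of the chord is in the bass. If D is the seventh of a half-diminished seventh chord, the root is E (chord tones E–G–Bb–D).

E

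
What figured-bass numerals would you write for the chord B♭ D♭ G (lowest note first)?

6

The notes Bb, Db, G stack in thirds as G–Bb–Db — a G diminished triad. The bass Bb is the third, so this is first inversion: figured 6.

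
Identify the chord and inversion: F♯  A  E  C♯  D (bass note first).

The distinct note names are F#, A, E, C#, D. Stacked in thirds they read D–F#–A–C#–E, which is a major ninth chord on D.
F# is the third of D major ninth; third in the bass means first inversion.

D major ninth, first inversion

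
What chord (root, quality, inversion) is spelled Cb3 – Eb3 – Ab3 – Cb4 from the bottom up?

The pitch classes Cb, Eb, Ab arrange in thirds as Ab–Cb–Eb: an Ab minor triad.
With the third (Cb) in the bass, the chord is in first inversion (figured bass 6).

Ab minor, first inversion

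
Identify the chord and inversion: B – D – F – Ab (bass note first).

B diminished seventh, root position

The distinct note names are B, D, F, Ab. Stacked in thirds they read B–D–F–Ab, which is a diminished seventh chord on B.
B is the root of B diminished seventh; root in the bass means root position (figured bass 7).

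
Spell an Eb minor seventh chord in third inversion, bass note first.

Db, Eb, Gb, Bb

Spelling Eb minor seventh: Eb–Gb–Bb–Db. In third inversion the seventh is bass, giving Db, Eb, Gb, Bb from the bottom.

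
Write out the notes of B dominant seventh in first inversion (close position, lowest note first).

The chord tones are B–D#–F#–A. With the third (D#) lowest for first inversion: D#, F#, A, B.

D#, F#, A, B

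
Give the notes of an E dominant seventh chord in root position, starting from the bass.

E, G#, B, D

The chord tones are E–G#–B–D. With the root (E) lowest for root position: E, G#, B, D.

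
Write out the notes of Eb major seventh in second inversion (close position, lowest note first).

Bb, D, Eb, G

Spelling Eb major seventh: Eb–G–Bb–D. In second inversion the fifth is bass, giving Bb, D, Eb, G from the bottom.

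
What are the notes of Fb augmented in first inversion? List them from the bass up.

The chord tones are Fb–Ab–C. With the third (Ab) lowest for first inversion: Ab, C, Fb.

Ab, C, Fb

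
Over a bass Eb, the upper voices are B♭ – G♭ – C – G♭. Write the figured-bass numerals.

6/5

The notes Eb, Bb, Gb, C stack in thirds as C–Eb–Gb–Bb — a C half-diminished seventh chord. The bass Eb is the third, so this is first inversion: figured 6/5.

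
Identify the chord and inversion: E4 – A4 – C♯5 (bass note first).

A major, second inversion

The pitch classes E, A, C# arrange in thirds as A–C#–E: an A major triad.
The lowest note is E, the fifth of the chord, so this is second inversion (figured bass 6/4).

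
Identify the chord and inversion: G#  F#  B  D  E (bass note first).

Reducing to letter names: G#, F#, B, D, E. These stack in thirds as E–G#–B–D–F# — an E dominant ninth chord.
G# is the third of E dominant ninth; third in the bass means first inversion.

E dominant ninth, first inversion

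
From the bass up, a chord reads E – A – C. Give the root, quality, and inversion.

The distinct note names are E, A, C. Stacked in thirds they read A–C–E, which is a minor triad on A.
E is the fifth of A minor; fifth in the bass means second inversion (figured bass 6/4).

A minor, second inversion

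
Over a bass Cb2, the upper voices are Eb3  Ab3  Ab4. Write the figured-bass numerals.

6

The notes Cb, Eb, Ab stack in thirds as Ab–Cb–Eb — an Ab minor triad. The bass Cb is the third, so this is first inversion: figured 6.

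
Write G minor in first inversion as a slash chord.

First inversion of G minor has the third (Bb) in the bass. As a slash chord: Gm/Bb.

Gm/Bb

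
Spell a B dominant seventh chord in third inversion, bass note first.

A, B, D#, F#

The chord tones are B–D#–F#–A. With the seventh (A) lowest for third inversion: A, B, D#, F#.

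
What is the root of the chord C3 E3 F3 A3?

F

Reordering C, E, F, A into stacked thirds gives F–A–C–E; the bottom of that stack, F, is the root.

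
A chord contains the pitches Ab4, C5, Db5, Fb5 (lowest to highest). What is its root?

Db

The distinct letter names are Ab, C, Db, Fb. Arranged as a stack of thirds they read Db–Fb–Ab–C, so Db is the root (a Db minor-major seventh chord).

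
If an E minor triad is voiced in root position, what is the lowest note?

E

In root position the root is lowest. For E minor (E–G–B) that is E.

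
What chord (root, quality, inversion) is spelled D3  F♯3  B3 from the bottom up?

The distinct note names are D, F#, B. Stacked in thirds they read B–D–F#, which is a minor triad on B.
D is the third of B minor; third in the bass means first inversion (figured bass 6).

B minor, first inversion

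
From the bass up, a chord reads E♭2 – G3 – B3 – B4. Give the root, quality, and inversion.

Reducing to letter names: Eb, G, B. These stack in thirds as Eb–G–B — an Eb augmented triad.
With the root (Eb) in the bass, the chord is in root position (figured bass 5/3).

Eb augmented, root position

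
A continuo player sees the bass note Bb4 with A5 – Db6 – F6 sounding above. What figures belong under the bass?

The notes Bb, A, Db, F stack in thirds as Bb–Db–F–A — a Bb minor-major seventh chord. The bass Bb is the root, so this is root position: figured 7.

7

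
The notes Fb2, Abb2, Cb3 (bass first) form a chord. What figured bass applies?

5/3

The notes Fb, Abb, Cb stack in thirds as Fb–Abb–Cb — an Fb minor triad. The bass Fb is the root, so this is root position: figured 5/3.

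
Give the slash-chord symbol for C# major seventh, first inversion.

C#maj7/E#

First inversion of C# major seventh has the third (E#) in the bass. As a slash chord: C#maj7/E#.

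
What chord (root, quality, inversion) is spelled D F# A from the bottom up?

D major, root position

Reducing to letter names: D, F#, A. These stack in thirds as D–F#–A — a D major triad.
The lowest note is D, the root of the chord, so this is root position (figured bass 5/3).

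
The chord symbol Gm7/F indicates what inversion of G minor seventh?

Gm7/F means G minor seventh with F in the bass. F is the seventh of G minor seventh (G–Bb–D–F), so this is third inversion.

third inversion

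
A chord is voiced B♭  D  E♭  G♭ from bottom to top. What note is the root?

Eb

Bb, D, Eb, Gb are the tones of an Eb minor-major seventh chord (Eb–Gb–Bb–D), making Eb the root.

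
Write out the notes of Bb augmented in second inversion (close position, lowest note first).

Spelling Bb augmented: Bb–D–F#. In second inversion the fifth is bass, giving F#, Bb, D from the bottom.

F#, Bb, D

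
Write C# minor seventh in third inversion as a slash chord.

Third inversion of C# minor seventh has the seventh (B) in the bass. As a slash chord: C#m7/B.

C#m7/B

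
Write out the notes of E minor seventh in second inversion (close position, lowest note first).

Spelling E minor seventh: E–G–B–D. In second inversion the fifth is bass, giving B, D, E, G from the bottom.

B, D, E, G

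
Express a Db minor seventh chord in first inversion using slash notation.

First inversion of Db minor seventh has the third (Fb) in the bass. As a slash chord: Dbm7/Fb.

Dbm7/Fb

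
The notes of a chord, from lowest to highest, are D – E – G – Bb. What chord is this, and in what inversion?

E half-diminished seventh, third inversion

The distinct note names are D, E, G, Bb. Stacked in thirds they read E–G–Bb–D, which is a half-diminished seventh chord on E.
The lowest note is D, the seventh of the chord, so this is third inversion (figured bass 4/2).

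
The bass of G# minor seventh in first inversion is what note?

In first inversion the third is lowest. For G# minor seventh (G#–B–D#–F#) that is B.

B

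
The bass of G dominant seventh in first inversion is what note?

In first inversion the third is lowest. For G dominant seventh (G–B–D–F) that is B.

B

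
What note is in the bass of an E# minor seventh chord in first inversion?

G#

In first inversion the third is lowest. For E# minor seventh (E#–G#–B#–D#) that is G#.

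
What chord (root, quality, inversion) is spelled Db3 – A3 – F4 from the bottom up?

The pitch classes Db, A, F arrange in thirds as Db–F–A: a Db augmented triad.
With the root (Db) in the bass, the chord is in root position (figured bass 5/3).

Db augmented, root position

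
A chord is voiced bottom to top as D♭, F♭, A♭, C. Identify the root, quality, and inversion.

Db minor-major seventh, root position

The pitch classes Db, Fb, Ab, C arrange in thirds as Db–Fb–Ab–C: a Db minor-major seventh chord.
The lowest note is Db, the root of the chord, so this is root position (figured bass 7).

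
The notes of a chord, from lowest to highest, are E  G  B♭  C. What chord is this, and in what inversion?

The pitch classes E, G, Bb, C arrange in thirds as C–E–G–Bb: a C dominant seventh chord.
With the third (E) in the bass, the chord is in first inversion (figured bass 6/5).

C dominant seventh, first inversion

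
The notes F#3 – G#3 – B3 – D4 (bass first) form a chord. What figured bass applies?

The notes F#, G#, B, D stack in thirds as G#–B–D–F# — a G# half-diminished seventh chord. The bass F# is the seventh, so this is third inversion: figured 4/2.

4/2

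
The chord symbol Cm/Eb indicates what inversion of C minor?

Cm/Eb means C minor with Eb in the bass. Eb is the third of C minor (C–Eb–G), so this is first inversion.

first inversion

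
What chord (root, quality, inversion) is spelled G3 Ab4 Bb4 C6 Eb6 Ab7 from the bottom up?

The pitch classes G, Ab, Bb, C, Eb arrange in thirds as Ab–C–Eb–G–Bb: an Ab major ninth chord.
G is the seventh of Ab major ninth; seventh in the bass means third inversion.

Ab major ninth, third inversion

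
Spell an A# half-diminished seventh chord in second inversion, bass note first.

E, G#, A#, C#

The chord tones are A#–C#–E–G#. With the fifth (E) lowest for second inversion: E, G#, A#, C#.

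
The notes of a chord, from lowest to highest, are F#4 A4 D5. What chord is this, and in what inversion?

The distinct note names are F#, A, D. Stacked in thirds they read D–F#–A, which is a major triad on D.
F# is the third of D major; third in the bass means first inversion (figured bass 6).

D major, first inversion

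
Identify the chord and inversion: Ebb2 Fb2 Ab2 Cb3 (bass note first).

Fb dominant seventh, third inversion

The distinct note names are Ebb, Fb, Ab, Cb. Stacked in thirds they read Fb–Ab–Cb–Ebb, which is a dominant seventh chord on Fb.
Ebb is the seventh of Fb dominant seventh; seventh in the bass means third inversion (figured bass 4/2).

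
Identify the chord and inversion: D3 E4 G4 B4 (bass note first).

The distinct note names are D, E, G, B. Stacked in thirds they read E–G–B–D, which is a minor seventh chord on E.
D is the seventh of E minor seventh; seventh in the bass means third inversion (figured bass 4/2).

E minor seventh, third inversion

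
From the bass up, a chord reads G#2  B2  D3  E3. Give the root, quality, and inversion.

Reducing to letter names: G#, B, D, E. These stack in thirds as E–G#–B–D — an E dominant seventh chord.
The lowest note is G#, the third of the chord, so this is first inversion (figured bass 6/5).

E dominant seventh, first inversion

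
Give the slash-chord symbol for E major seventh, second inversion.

Second inversion of E major seventh has the fifth (B) in the bass. As a slash chord: Emaj7/B.

Emaj7/B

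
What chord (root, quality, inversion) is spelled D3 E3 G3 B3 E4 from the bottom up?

E minor seventh, third inversion

The pitch classes D, E, G, B arrange in thirds as E–G–B–D: an E minor seventh chord.
The lowest note is D, the seventh of the chord, so this is third inversion (figured bass 4/2).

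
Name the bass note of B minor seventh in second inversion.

F#

In second inversion the fifth is lowest. For B minor seventh (B–D–F#–A) that is F#.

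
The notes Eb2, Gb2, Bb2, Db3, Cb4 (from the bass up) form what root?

Reordering Eb, Gb, Bb, Db, Cb into stacked thirds gives Cb–Eb–Gb–Bb–Db; the bottom of that stack, Cb, is the root.

Cb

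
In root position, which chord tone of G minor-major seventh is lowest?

The root of G minor-major seventh (G–Bb–D–F#) is G; that is the bass in root position.

G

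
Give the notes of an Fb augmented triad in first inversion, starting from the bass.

Fb augmented is Fb–Ab–C. First inversion puts the third (Ab) in the bass, with the remaining tones above: Ab, C, Fb.

Ab, C, Fb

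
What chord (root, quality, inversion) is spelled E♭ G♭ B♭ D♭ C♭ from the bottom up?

Cb major ninth, first inversion

Reducing to letter names: Eb, Gb, Bb, Db, Cb. These stack in thirds as Cb–Eb–Gb–Bb–Db — a Cb major ninth chord.
With the third (Eb) in the bass, the chord is in first inversion.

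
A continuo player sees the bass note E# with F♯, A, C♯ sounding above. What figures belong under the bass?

The notes E#, F#, A, C# stack in thirds as F#–A–C#–E# — an F# minor-major seventh chord. The bass E# is the seventh, so this is third inversion: figured 4/2.

4/2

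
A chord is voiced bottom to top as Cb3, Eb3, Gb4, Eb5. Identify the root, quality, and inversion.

The pitch classes Cb, Eb, Gb arrange in thirds as Cb–Eb–Gb: a Cb major triad.
Cb is the root of Cb major; root in the bass means root position (figured bass 5/3).

Cb major, root position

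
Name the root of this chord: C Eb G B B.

The distinct letter names are C, Eb, G, B. Arranged as a stack of thirds they read C–Eb–G–B, so C is the root (a C minor-major seventh chord).

C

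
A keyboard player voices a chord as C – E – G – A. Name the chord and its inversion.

A minor seventh, first inversion

The pitch classes C, E, G, A arrange in thirds as A–C–E–G: an A minor seventh chord.
With the third (C) in the bass, the chord is in first inversion (figured bass 6/5).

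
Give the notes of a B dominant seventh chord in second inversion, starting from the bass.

Spelling B dominant seventh: B–D#–F#–A. In second inversion the fifth is bass, giving F#, A, B, D# from the bottom.

F#, A, B, D#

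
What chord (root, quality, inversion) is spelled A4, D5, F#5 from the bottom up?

Reducing to letter names: A, D, F#. These stack in thirds as D–F#–A — a D major triad.
The lowest note is A, the fifth of the chord, so this is second inversion (figured bass 6/4).

D major, second inversion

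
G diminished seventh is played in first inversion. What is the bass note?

Bb

The third of G diminished seventh (G–Bb–Db–Fb) is Bb; that is the bass in first inversion.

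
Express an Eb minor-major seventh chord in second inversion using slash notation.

Second inversion of Eb minor-major seventh has the fifth (Bb) in the bass. As a slash chord: Ebm(maj7)/Bb.

Ebm(maj7)/Bb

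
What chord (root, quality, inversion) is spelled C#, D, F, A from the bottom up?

The distinct note names are C#, D, F, A. Stacked in thirds they read D–F–A–C#, which is a minor-major seventh chord on D.
With the seventh (C#) in the bass, the chord is in third inversion (figured bass 4/2).

D minor-major seventh, third inversion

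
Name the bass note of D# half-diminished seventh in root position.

D# half-diminished seventh is D#–F#–A–C#. Root position places the root in the bass: D#.

D#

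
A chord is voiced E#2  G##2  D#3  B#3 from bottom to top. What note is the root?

E#, G##, D#, B# are the tones of an E# dominant seventh chord (E#–G##–B#–D#), making E# the root.

E#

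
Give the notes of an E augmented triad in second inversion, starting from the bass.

The chord tones are E–G#–B#. With the fifth (B#) lowest for second inversion: B#, E, G#.

B#, E, G#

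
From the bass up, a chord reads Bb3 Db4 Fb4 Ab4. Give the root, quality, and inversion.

Bb half-diminished seventh, root position

The pitch classes Bb, Db, Fb, Ab arrange in thirds as Bb–Db–Fb–Ab: a Bb half-diminished seventh chord.
With the root (Bb) in the bass, the chord is in root position (figured bass 7).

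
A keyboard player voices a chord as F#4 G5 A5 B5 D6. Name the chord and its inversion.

G major ninth, third inversion

The pitch classes F#, G, A, B, D arrange in thirds as G–B–D–F#–A: a G major ninth chord.
The lowest note is F#, the seventh of the chord, so this is third inversion.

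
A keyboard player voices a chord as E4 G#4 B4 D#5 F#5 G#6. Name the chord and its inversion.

E major ninth, root position

The distinct note names are E, G#, B, D#, F#. Stacked in thirds they read E–G#–B–D#–F#, which is a major ninth chord on E.
With the root (E) in the bass, the chord is in root position.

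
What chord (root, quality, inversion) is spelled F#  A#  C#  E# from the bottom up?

The distinct note names are F#, A#, C#, E#. Stacked in thirds they read F#–A#–C#–E#, which is a major seventh chord on F#.
With the root (F#) in the bass, the chord is in root position (figured bass 7).

F# major seventh, root position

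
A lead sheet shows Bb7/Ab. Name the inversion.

Bb7/Ab means Bb dominant seventh with Ab in the bass. Ab is the seventh of Bb dominant seventh (Bb–D–F–Ab), so this is third inversion.

third inversion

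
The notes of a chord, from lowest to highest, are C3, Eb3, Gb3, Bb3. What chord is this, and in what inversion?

The pitch classes C, Eb, Gb, Bb arrange in thirds as C–Eb–Gb–Bb: a C half-diminished seventh chord.
The lowest note is C, the root of the chord, so this is root position (figured bass 7).

C half-diminished seventh, root position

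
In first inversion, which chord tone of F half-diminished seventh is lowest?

In first inversion the third is lowest. For F half-diminished seventh (F–Ab–Cb–Eb) that is Ab.

Ab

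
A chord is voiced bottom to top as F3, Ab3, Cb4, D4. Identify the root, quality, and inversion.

D diminished seventh, first inversion

The distinct note names are F, Ab, Cb, D. Stacked in thirds they read D–F–Ab–Cb, which is a diminished seventh chord on D.
With the third (F) in the bass, the chord is in first inversion (figured bass 6/5).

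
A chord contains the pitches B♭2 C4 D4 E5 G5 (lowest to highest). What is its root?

Reordering Bb, C, D, E, G into stacked thirds gives C–E–G–Bb–D; the bottom of that stack, C, is the root.

C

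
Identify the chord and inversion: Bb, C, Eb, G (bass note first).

C minor seventh, third inversion

The distinct note names are Bb, C, Eb, G. Stacked in thirds they read C–Eb–G–Bb, which is a minor seventh chord on C.
With the seventh (Bb) in the bass, the chord is in third inversion (figured bass 4/2).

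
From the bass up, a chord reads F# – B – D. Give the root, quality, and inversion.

B minor, second inversion

The distinct note names are F#, B, D. Stacked in thirds they read B–D–F#, which is a minor triad on B.
The lowest note is F#, the fifth of the chord, so this is second inversion (figured bass 6/4).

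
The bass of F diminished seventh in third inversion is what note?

Ebb

The seventh of F diminished seventh (F–Ab–Cb–Ebb) is Ebb; that is the bass in third inversion.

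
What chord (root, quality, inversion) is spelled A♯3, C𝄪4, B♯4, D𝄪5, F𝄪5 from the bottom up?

The pitch classes A#, C##, B#, D##, F## arrange in thirds as B#–D##–F##–A#–C##: a B# dominant ninth chord.
A# is the seventh of B# dominant ninth; seventh in the bass means third inversion.

B# dominant ninth, third inversion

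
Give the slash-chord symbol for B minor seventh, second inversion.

Second inversion of B minor seventh has the fifth (F#) in the bass. As a slash chord: Bm7/F#.

Bm7/F#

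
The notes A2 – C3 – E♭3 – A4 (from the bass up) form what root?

A

A, C, Eb are the tones of an A diminished triad (A–C–Eb), making A the root.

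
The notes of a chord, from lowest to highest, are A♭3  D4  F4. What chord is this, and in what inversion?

D diminished, second inversion

The distinct note names are Ab, D, F. Stacked in thirds they read D–F–Ab, which is a diminished triad on D.
With the fifth (Ab) in the bass, the chord is in second inversion (figured bass 6/4).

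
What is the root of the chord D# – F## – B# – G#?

The distinct letter names are D#, F##, B#, G#. Arranged as a stack of thirds they read G#–B#–D#–F##, so G# is the root (a G# major seventh chord).

G#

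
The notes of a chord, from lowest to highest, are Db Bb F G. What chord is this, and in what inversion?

The pitch classes Db, Bb, F, G arrange in thirds as G–Bb–Db–F: a G half-diminished seventh chord.
With the fifth (Db) in the bass, the chord is in second inversion (figured bass 4/3).

G half-diminished seventh, second inversion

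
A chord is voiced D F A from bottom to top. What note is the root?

D

D, F, A are the tones of a D minor triad (D–F–A), making D the root.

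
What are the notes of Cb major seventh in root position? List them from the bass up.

Spelling Cb major seventh: Cb–Eb–Gb–Bb. In root position the root is bass, giving Cb, Eb, Gb, Bb from the bottom.

Cb, Eb, Gb, Bb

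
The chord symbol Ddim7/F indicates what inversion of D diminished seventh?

first inversion

Ddim7/F means D diminished seventh with F in the bass. F is the third of D diminished seventh (D–F–Ab–Cb), so this is first inversion.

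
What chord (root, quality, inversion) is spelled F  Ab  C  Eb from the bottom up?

F minor seventh, root position

Reducing to letter names: F, Ab, C, Eb. These stack in thirds as F–Ab–C–Eb — an F minor seventh chord.
The lowest note is F, the root of the chord, so this is root position (figured bass 7).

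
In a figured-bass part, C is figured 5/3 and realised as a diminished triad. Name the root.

The figures 5/3 mean the root of the chord is in the bass. If C is the root of a diminished triad, the root is C (chord tones C–Eb–Gb).

C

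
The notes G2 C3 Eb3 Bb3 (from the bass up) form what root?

Reordering G, C, Eb, Bb into stacked thirds gives C–Eb–G–Bb; the bottom of that stack, C, is the root.

C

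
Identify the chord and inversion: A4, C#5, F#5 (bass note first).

Reducing to letter names: A, C#, F#. These stack in thirds as F#–A–C# — an F# minor triad.
With the third (A) in the bass, the chord is in first inversion (figured bass 6).

F# minor, first inversion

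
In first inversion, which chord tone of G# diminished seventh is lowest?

B

In first inversion the third is lowest. For G# diminished seventh (G#–B–D–F) that is B.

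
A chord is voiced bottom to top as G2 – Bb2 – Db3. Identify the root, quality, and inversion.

Reducing to letter names: G, Bb, Db. These stack in thirds as G–Bb–Db — a G diminished triad.
G is the root of G diminished; root in the bass means root position (figured bass 5/3).

G diminished, root position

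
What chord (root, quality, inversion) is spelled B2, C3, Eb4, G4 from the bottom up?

C minor-major seventh, third inversion

The pitch classes B, C, Eb, G arrange in thirds as C–Eb–G–B: a C minor-major seventh chord.
The lowest note is B, the seventh of the chord, so this is third inversion (figured bass 4/2).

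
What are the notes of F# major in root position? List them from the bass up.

Spelling F# major: F#–A#–C#. In root position the root is bass, giving F#, A#, C# from the bottom.

F#, A#, C#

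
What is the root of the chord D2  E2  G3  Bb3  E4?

E

Reordering D, E, G, Bb into stacked thirds gives E–G–Bb–D; the bottom of that stack, E, is the root.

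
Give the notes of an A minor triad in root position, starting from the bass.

A, C, E

The chord tones are A–C–E. With the root (A) lowest for root position: A, C, E.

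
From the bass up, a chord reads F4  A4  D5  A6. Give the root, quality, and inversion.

Reducing to letter names: F, A, D. These stack in thirds as D–F–A — a D minor triad.
The lowest note is F, the third of the chord, so this is first inversion (figured bass 6).

D minor, first inversion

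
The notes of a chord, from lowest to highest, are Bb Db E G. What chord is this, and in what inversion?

E diminished seventh, second inversion

The pitch classes Bb, Db, E, G arrange in thirds as E–G–Bb–Db: an E diminished seventh chord.
Bb is the fifth of E diminished seventh; fifth in the bass means second inversion (figured bass 4/3).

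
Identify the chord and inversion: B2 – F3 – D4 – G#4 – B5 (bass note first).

The distinct note names are B, F, D, G#. Stacked in thirds they read G#–B–D–F, which is a diminished seventh chord on G#.
The lowest note is B, the third of the chord, so this is first inversion (figured bass 6/5).

G# diminished seventh, first inversion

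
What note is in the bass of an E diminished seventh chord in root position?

E

The root of E diminished seventh (E–G–Bb–Db) is E; that is the bass in root position.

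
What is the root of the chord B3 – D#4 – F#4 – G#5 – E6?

Reordering B, D#, F#, G#, E into stacked thirds gives E–G#–B–D#–F#; the bottom of that stack, E, is the root.

E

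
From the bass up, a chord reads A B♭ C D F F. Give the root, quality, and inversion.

Reducing to letter names: A, Bb, C, D, F. These stack in thirds as Bb–D–F–A–C — a Bb major ninth chord.
A is the seventh of Bb major ninth; seventh in the bass means third inversion.

Bb major ninth, third inversion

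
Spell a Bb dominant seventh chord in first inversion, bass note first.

The chord tones are Bb–D–F–Ab. With the third (D) lowest for first inversion: D, F, Ab, Bb.

D, F, Ab, Bb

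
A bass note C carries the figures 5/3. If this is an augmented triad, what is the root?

The figures 5/3 mean the root of the chord is in the bass. If C is the root of an augmented triad, the root is C (chord tones C–E–G#).

C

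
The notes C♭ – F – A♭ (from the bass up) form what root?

F

Reordering Cb, F, Ab into stacked thirds gives F–Ab–Cb; the bottom of that stack, F, is the root.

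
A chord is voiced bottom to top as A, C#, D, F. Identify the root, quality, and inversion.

D minor-major seventh, second inversion

The distinct note names are A, C#, D, F. Stacked in thirds they read D–F–A–C#, which is a minor-major seventh chord on D.
With the fifth (A) in the bass, the chord is in second inversion (figured bass 4/3).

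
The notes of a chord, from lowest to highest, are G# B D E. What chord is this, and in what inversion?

Reducing to letter names: G#, B, D, E. These stack in thirds as E–G#–B–D — an E dominant seventh chord.
The lowest note is G#, the third of the chord, so this is first inversion (figured bass 6/5).

E dominant seventh, first inversion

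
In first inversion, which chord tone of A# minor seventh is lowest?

C#

The third of A# minor seventh (A#–C#–E#–G#) is C#; that is the bass in first inversion.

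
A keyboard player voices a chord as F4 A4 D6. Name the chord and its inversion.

D minor, first inversion

The pitch classes F, A, D arrange in thirds as D–F–A: a D minor triad.
With the third (F) in the bass, the chord is in first inversion (figured bass 6).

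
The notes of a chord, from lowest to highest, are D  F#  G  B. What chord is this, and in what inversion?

G major seventh, second inversion

The pitch classes D, F#, G, B arrange in thirds as G–B–D–F#: a G major seventh chord.
With the fifth (D) in the bass, the chord is in second inversion (figured bass 4/3).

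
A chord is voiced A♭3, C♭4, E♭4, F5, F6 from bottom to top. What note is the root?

Reordering Ab, Cb, Eb, F into stacked thirds gives F–Ab–Cb–Eb; the bottom of that stack, F, is the root.

F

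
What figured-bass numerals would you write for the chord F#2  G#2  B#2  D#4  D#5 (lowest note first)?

The notes F#, G#, B#, D# stack in thirds as G#–B#–D#–F# — a G# dominant seventh chord. The bass F# is the seventh, so this is third inversion: figured 4/2.

4/2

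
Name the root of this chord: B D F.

B, D, F are the tones of a B diminished triad (B–D–F), making B the root.

B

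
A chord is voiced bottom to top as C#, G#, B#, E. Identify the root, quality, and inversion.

The distinct note names are C#, G#, B#, E. Stacked in thirds they read C#–E–G#–B#, which is a minor-major seventh chord on C#.
C# is the root of C# minor-major seventh; root in the bass means root position (figured bass 7).

C# minor-major seventh, root position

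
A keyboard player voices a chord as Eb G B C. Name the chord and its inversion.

The distinct note names are Eb, G, B, C. Stacked in thirds they read C–Eb–G–B, which is a minor-major seventh chord on C.
Eb is the third of C minor-major seventh; third in the bass means first inversion (figured bass 6/5).

C minor-major seventh, first inversion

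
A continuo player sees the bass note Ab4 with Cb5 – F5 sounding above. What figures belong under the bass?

6

The notes Ab, Cb, F stack in thirds as F–Ab–Cb — an F diminished triad. The bass Ab is the third, so this is first inversion: figured 6.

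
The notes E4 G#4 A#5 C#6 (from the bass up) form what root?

The distinct letter names are E, G#, A#, C#. Arranged as a stack of thirds they read A#–C#–E–G#, so A# is the root (an A# half-diminished seventh chord).

A#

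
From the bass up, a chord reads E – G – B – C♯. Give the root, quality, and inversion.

Reducing to letter names: E, G, B, C#. These stack in thirds as C#–E–G–B — a C# half-diminished seventh chord.
E is the third of C# half-diminished seventh; third in the bass means first inversion (figured bass 6/5).

C# half-diminished seventh, first inversion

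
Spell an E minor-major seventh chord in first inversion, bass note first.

G, B, D#, E

The chord tones are E–G–B–D#. With the third (G) lowest for first inversion: G, B, D#, E.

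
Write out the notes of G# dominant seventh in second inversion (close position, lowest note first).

D#, F#, G#, B#

Spelling G# dominant seventh: G#–B#–D#–F#. In second inversion the fifth is bass, giving D#, F#, G#, B# from the bottom.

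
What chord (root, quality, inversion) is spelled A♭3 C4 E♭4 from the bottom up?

Ab major, root position

The distinct note names are Ab, C, Eb. Stacked in thirds they read Ab–C–Eb, which is a major triad on Ab.
The lowest note is Ab, the root of the chord, so this is root position (figured bass 5/3).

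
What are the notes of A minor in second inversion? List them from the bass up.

E, A, C

A minor is A–C–E. Second inversion puts the fifth (E) in the bass, with the remaining tones above: E, A, C.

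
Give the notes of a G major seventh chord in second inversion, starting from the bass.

D, F#, G, B

Spelling G major seventh: G–B–D–F#. In second inversion the fifth is bass, giving D, F#, G, B from the bottom.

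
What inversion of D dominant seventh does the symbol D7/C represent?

D7/C means D dominant seventh with C in the bass. C is the seventh of D dominant seventh (D–F#–A–C), so this is third inversion.

third inversion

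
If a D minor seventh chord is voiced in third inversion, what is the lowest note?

The seventh of D minor seventh (D–F–A–C) is C; that is the bass in third inversion.

C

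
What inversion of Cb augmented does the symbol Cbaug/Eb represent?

Cbaug/Eb means Cb augmented with Eb in the bass. Eb is the third of Cb augmented (Cb–Eb–G), so this is first inversion.

first inversion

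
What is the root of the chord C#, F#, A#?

The distinct letter names are C#, F#, A#. Arranged as a stack of thirds they read F#–A#–C#, so F# is the root (an F# major triad).

F#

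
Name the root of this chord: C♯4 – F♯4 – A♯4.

C#, F#, A# are the tones of an F# major triad (F#–A#–C#), making F# the root.

F#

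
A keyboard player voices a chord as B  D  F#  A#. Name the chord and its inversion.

B minor-major seventh, root position

The pitch classes B, D, F#, A# arrange in thirds as B–D–F#–A#: a B minor-major seventh chord.
With the root (B) in the bass, the chord is in root position (figured bass 7).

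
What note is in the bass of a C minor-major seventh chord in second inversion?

G

C minor-major seventh is C–Eb–G–B. Second inversion places the fifth in the bass: G.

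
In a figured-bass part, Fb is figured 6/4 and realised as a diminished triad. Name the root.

The figures 6/4 mean the fifth of the chord is in the bass. If Fb is the fifth of a diminished triad, the root is Bb (chord tones Bb–Db–Fb).

Bb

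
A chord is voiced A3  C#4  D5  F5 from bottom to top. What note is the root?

D

A, C#, D, F are the tones of a D minor-major seventh chord (D–F–A–C#), making D the root.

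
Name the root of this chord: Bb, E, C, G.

C

Bb, E, C, G are the tones of a C dominant seventh chord (C–E–G–Bb), making C the root.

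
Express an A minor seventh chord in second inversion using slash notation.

Second inversion of A minor seventh has the fifth (E) in the bass. As a slash chord: Am7/E.

Am7/E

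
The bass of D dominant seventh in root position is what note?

D dominant seventh is D–F#–A–C. Root position places the root in the bass: D.

D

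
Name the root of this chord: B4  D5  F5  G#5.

G#

Reordering B, D, F, G# into stacked thirds gives G#–B–D–F; the bottom of that stack, G#, is the root.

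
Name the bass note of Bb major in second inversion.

The fifth of Bb major (Bb–D–F) is F; that is the bass in second inversion.

F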